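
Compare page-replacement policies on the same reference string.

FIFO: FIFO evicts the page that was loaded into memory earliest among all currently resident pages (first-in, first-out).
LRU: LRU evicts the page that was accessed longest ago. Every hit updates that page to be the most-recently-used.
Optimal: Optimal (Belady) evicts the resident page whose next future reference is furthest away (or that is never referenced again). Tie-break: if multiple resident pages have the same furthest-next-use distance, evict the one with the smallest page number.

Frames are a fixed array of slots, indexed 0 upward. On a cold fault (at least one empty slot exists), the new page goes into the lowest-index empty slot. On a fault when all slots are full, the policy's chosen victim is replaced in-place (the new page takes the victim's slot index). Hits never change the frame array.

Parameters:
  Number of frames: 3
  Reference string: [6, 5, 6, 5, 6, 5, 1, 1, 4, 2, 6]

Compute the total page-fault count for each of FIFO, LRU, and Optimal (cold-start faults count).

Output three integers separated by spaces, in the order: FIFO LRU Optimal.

Answer: 6 6 5

Derivation:
--- FIFO ---
  step 0: ref 6 -> FAULT, frames=[6,-,-] (faults so far: 1)
  step 1: ref 5 -> FAULT, frames=[6,5,-] (faults so far: 2)
  step 2: ref 6 -> HIT, frames=[6,5,-] (faults so far: 2)
  step 3: ref 5 -> HIT, frames=[6,5,-] (faults so far: 2)
  step 4: ref 6 -> HIT, frames=[6,5,-] (faults so far: 2)
  step 5: ref 5 -> HIT, frames=[6,5,-] (faults so far: 2)
  step 6: ref 1 -> FAULT, frames=[6,5,1] (faults so far: 3)
  step 7: ref 1 -> HIT, frames=[6,5,1] (faults so far: 3)
  step 8: ref 4 -> FAULT, evict 6, frames=[4,5,1] (faults so far: 4)
  step 9: ref 2 -> FAULT, evict 5, frames=[4,2,1] (faults so far: 5)
  step 10: ref 6 -> FAULT, evict 1, frames=[4,2,6] (faults so far: 6)
  FIFO total faults: 6
--- LRU ---
  step 0: ref 6 -> FAULT, frames=[6,-,-] (faults so far: 1)
  step 1: ref 5 -> FAULT, frames=[6,5,-] (faults so far: 2)
  step 2: ref 6 -> HIT, frames=[6,5,-] (faults so far: 2)
  step 3: ref 5 -> HIT, frames=[6,5,-] (faults so far: 2)
  step 4: ref 6 -> HIT, frames=[6,5,-] (faults so far: 2)
  step 5: ref 5 -> HIT, frames=[6,5,-] (faults so far: 2)
  step 6: ref 1 -> FAULT, frames=[6,5,1] (faults so far: 3)
  step 7: ref 1 -> HIT, frames=[6,5,1] (faults so far: 3)
  step 8: ref 4 -> FAULT, evict 6, frames=[4,5,1] (faults so far: 4)
  step 9: ref 2 -> FAULT, evict 5, frames=[4,2,1] (faults so far: 5)
  step 10: ref 6 -> FAULT, evict 1, frames=[4,2,6] (faults so far: 6)
  LRU total faults: 6
--- Optimal ---
  step 0: ref 6 -> FAULT, frames=[6,-,-] (faults so far: 1)
  step 1: ref 5 -> FAULT, frames=[6,5,-] (faults so far: 2)
  step 2: ref 6 -> HIT, frames=[6,5,-] (faults so far: 2)
  step 3: ref 5 -> HIT, frames=[6,5,-] (faults so far: 2)
  step 4: ref 6 -> HIT, frames=[6,5,-] (faults so far: 2)
  step 5: ref 5 -> HIT, frames=[6,5,-] (faults so far: 2)
  step 6: ref 1 -> FAULT, frames=[6,5,1] (faults so far: 3)
  step 7: ref 1 -> HIT, frames=[6,5,1] (faults so far: 3)
  step 8: ref 4 -> FAULT, evict 1, frames=[6,5,4] (faults so far: 4)
  step 9: ref 2 -> FAULT, evict 4, frames=[6,5,2] (faults so far: 5)
  step 10: ref 6 -> HIT, frames=[6,5,2] (faults so far: 5)
  Optimal total faults: 5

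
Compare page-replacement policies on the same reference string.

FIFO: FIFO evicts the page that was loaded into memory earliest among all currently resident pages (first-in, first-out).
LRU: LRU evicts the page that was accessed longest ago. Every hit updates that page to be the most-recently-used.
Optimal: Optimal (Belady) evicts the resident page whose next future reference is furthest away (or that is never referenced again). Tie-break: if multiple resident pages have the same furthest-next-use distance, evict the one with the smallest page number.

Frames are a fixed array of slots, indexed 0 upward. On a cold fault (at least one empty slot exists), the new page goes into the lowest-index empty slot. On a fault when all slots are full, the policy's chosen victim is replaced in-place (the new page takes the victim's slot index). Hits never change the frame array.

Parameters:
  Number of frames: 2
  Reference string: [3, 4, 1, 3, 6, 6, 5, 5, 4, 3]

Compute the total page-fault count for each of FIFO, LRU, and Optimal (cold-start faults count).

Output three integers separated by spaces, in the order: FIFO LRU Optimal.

Answer: 8 8 6

Derivation:
--- FIFO ---
  step 0: ref 3 -> FAULT, frames=[3,-] (faults so far: 1)
  step 1: ref 4 -> FAULT, frames=[3,4] (faults so far: 2)
  step 2: ref 1 -> FAULT, evict 3, frames=[1,4] (faults so far: 3)
  step 3: ref 3 -> FAULT, evict 4, frames=[1,3] (faults so far: 4)
  step 4: ref 6 -> FAULT, evict 1, frames=[6,3] (faults so far: 5)
  step 5: ref 6 -> HIT, frames=[6,3] (faults so far: 5)
  step 6: ref 5 -> FAULT, evict 3, frames=[6,5] (faults so far: 6)
  step 7: ref 5 -> HIT, frames=[6,5] (faults so far: 6)
  step 8: ref 4 -> FAULT, evict 6, frames=[4,5] (faults so far: 7)
  step 9: ref 3 -> FAULT, evict 5, frames=[4,3] (faults so far: 8)
  FIFO total faults: 8
--- LRU ---
  step 0: ref 3 -> FAULT, frames=[3,-] (faults so far: 1)
  step 1: ref 4 -> FAULT, frames=[3,4] (faults so far: 2)
  step 2: ref 1 -> FAULT, evict 3, frames=[1,4] (faults so far: 3)
  step 3: ref 3 -> FAULT, evict 4, frames=[1,3] (faults so far: 4)
  step 4: ref 6 -> FAULT, evict 1, frames=[6,3] (faults so far: 5)
  step 5: ref 6 -> HIT, frames=[6,3] (faults so far: 5)
  step 6: ref 5 -> FAULT, evict 3, frames=[6,5] (faults so far: 6)
  step 7: ref 5 -> HIT, frames=[6,5] (faults so far: 6)
  step 8: ref 4 -> FAULT, evict 6, frames=[4,5] (faults so far: 7)
  step 9: ref 3 -> FAULT, evict 5, frames=[4,3] (faults so far: 8)
  LRU total faults: 8
--- Optimal ---
  step 0: ref 3 -> FAULT, frames=[3,-] (faults so far: 1)
  step 1: ref 4 -> FAULT, frames=[3,4] (faults so far: 2)
  step 2: ref 1 -> FAULT, evict 4, frames=[3,1] (faults so far: 3)
  step 3: ref 3 -> HIT, frames=[3,1] (faults so far: 3)
  step 4: ref 6 -> FAULT, evict 1, frames=[3,6] (faults so far: 4)
  step 5: ref 6 -> HIT, frames=[3,6] (faults so far: 4)
  step 6: ref 5 -> FAULT, evict 6, frames=[3,5] (faults so far: 5)
  step 7: ref 5 -> HIT, frames=[3,5] (faults so far: 5)
  step 8: ref 4 -> FAULT, evict 5, frames=[3,4] (faults so far: 6)
  step 9: ref 3 -> HIT, frames=[3,4] (faults so far: 6)
  Optimal total faults: 6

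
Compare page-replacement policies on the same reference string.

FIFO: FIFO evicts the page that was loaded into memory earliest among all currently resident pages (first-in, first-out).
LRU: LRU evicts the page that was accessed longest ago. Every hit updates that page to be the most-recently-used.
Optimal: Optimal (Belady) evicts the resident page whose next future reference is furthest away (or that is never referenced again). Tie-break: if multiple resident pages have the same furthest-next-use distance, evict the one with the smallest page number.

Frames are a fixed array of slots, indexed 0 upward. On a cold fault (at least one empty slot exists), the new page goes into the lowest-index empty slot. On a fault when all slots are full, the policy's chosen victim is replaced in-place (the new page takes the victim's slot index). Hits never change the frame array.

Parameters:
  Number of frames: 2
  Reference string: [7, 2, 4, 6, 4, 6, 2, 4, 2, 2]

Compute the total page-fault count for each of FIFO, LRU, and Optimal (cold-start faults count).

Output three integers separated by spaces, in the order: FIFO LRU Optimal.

--- FIFO ---
  step 0: ref 7 -> FAULT, frames=[7,-] (faults so far: 1)
  step 1: ref 2 -> FAULT, frames=[7,2] (faults so far: 2)
  step 2: ref 4 -> FAULT, evict 7, frames=[4,2] (faults so far: 3)
  step 3: ref 6 -> FAULT, evict 2, frames=[4,6] (faults so far: 4)
  step 4: ref 4 -> HIT, frames=[4,6] (faults so far: 4)
  step 5: ref 6 -> HIT, frames=[4,6] (faults so far: 4)
  step 6: ref 2 -> FAULT, evict 4, frames=[2,6] (faults so far: 5)
  step 7: ref 4 -> FAULT, evict 6, frames=[2,4] (faults so far: 6)
  step 8: ref 2 -> HIT, frames=[2,4] (faults so far: 6)
  step 9: ref 2 -> HIT, frames=[2,4] (faults so far: 6)
  FIFO total faults: 6
--- LRU ---
  step 0: ref 7 -> FAULT, frames=[7,-] (faults so far: 1)
  step 1: ref 2 -> FAULT, frames=[7,2] (faults so far: 2)
  step 2: ref 4 -> FAULT, evict 7, frames=[4,2] (faults so far: 3)
  step 3: ref 6 -> FAULT, evict 2, frames=[4,6] (faults so far: 4)
  step 4: ref 4 -> HIT, frames=[4,6] (faults so far: 4)
  step 5: ref 6 -> HIT, frames=[4,6] (faults so far: 4)
  step 6: ref 2 -> FAULT, evict 4, frames=[2,6] (faults so far: 5)
  step 7: ref 4 -> FAULT, evict 6, frames=[2,4] (faults so far: 6)
  step 8: ref 2 -> HIT, frames=[2,4] (faults so far: 6)
  step 9: ref 2 -> HIT, frames=[2,4] (faults so far: 6)
  LRU total faults: 6
--- Optimal ---
  step 0: ref 7 -> FAULT, frames=[7,-] (faults so far: 1)
  step 1: ref 2 -> FAULT, frames=[7,2] (faults so far: 2)
  step 2: ref 4 -> FAULT, evict 7, frames=[4,2] (faults so far: 3)
  step 3: ref 6 -> FAULT, evict 2, frames=[4,6] (faults so far: 4)
  step 4: ref 4 -> HIT, frames=[4,6] (faults so far: 4)
  step 5: ref 6 -> HIT, frames=[4,6] (faults so far: 4)
  step 6: ref 2 -> FAULT, evict 6, frames=[4,2] (faults so far: 5)
  step 7: ref 4 -> HIT, frames=[4,2] (faults so far: 5)
  step 8: ref 2 -> HIT, frames=[4,2] (faults so far: 5)
  step 9: ref 2 -> HIT, frames=[4,2] (faults so far: 5)
  Optimal total faults: 5

Answer: 6 6 5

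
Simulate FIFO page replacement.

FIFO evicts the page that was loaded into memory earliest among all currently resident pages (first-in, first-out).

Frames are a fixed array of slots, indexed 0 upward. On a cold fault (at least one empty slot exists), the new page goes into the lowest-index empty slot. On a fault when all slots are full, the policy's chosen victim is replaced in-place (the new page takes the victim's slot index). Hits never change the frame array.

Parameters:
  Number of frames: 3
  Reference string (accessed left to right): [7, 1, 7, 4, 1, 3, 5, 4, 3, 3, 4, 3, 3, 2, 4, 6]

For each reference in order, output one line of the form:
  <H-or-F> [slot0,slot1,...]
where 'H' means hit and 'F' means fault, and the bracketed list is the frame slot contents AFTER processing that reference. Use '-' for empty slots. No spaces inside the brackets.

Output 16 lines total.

F [7,-,-]
F [7,1,-]
H [7,1,-]
F [7,1,4]
H [7,1,4]
F [3,1,4]
F [3,5,4]
H [3,5,4]
H [3,5,4]
H [3,5,4]
H [3,5,4]
H [3,5,4]
H [3,5,4]
F [3,5,2]
F [4,5,2]
F [4,6,2]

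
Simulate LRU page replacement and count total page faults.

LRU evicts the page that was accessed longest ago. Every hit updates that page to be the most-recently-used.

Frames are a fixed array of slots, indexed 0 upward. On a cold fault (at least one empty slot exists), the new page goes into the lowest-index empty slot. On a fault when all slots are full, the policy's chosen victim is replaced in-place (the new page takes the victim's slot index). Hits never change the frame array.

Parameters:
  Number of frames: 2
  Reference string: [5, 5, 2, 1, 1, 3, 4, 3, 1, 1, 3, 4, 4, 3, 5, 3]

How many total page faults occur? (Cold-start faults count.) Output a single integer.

Step 0: ref 5 → FAULT, frames=[5,-]
Step 1: ref 5 → HIT, frames=[5,-]
Step 2: ref 2 → FAULT, frames=[5,2]
Step 3: ref 1 → FAULT (evict 5), frames=[1,2]
Step 4: ref 1 → HIT, frames=[1,2]
Step 5: ref 3 → FAULT (evict 2), frames=[1,3]
Step 6: ref 4 → FAULT (evict 1), frames=[4,3]
Step 7: ref 3 → HIT, frames=[4,3]
Step 8: ref 1 → FAULT (evict 4), frames=[1,3]
Step 9: ref 1 → HIT, frames=[1,3]
Step 10: ref 3 → HIT, frames=[1,3]
Step 11: ref 4 → FAULT (evict 1), frames=[4,3]
Step 12: ref 4 → HIT, frames=[4,3]
Step 13: ref 3 → HIT, frames=[4,3]
Step 14: ref 5 → FAULT (evict 4), frames=[5,3]
Step 15: ref 3 → HIT, frames=[5,3]
Total faults: 8

Answer: 8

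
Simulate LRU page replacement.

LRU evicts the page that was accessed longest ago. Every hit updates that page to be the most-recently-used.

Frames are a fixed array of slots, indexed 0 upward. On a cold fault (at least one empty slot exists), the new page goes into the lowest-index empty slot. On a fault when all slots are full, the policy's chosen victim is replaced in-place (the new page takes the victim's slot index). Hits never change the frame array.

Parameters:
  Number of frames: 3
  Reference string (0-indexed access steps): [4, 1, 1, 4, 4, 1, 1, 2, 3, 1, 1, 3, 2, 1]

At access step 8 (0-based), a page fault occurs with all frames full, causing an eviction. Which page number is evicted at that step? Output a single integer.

Answer: 4

Derivation:
Step 0: ref 4 -> FAULT, frames=[4,-,-]
Step 1: ref 1 -> FAULT, frames=[4,1,-]
Step 2: ref 1 -> HIT, frames=[4,1,-]
Step 3: ref 4 -> HIT, frames=[4,1,-]
Step 4: ref 4 -> HIT, frames=[4,1,-]
Step 5: ref 1 -> HIT, frames=[4,1,-]
Step 6: ref 1 -> HIT, frames=[4,1,-]
Step 7: ref 2 -> FAULT, frames=[4,1,2]
Step 8: ref 3 -> FAULT, evict 4, frames=[3,1,2]
At step 8: evicted page 4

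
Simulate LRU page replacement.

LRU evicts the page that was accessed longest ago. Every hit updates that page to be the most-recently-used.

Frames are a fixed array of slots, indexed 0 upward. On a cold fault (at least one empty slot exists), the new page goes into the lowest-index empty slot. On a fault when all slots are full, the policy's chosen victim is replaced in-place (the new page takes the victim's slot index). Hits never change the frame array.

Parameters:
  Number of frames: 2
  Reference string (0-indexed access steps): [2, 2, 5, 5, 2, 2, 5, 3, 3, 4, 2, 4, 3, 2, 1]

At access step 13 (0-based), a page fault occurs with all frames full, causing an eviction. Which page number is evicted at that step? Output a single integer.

Answer: 4

Derivation:
Step 0: ref 2 -> FAULT, frames=[2,-]
Step 1: ref 2 -> HIT, frames=[2,-]
Step 2: ref 5 -> FAULT, frames=[2,5]
Step 3: ref 5 -> HIT, frames=[2,5]
Step 4: ref 2 -> HIT, frames=[2,5]
Step 5: ref 2 -> HIT, frames=[2,5]
Step 6: ref 5 -> HIT, frames=[2,5]
Step 7: ref 3 -> FAULT, evict 2, frames=[3,5]
Step 8: ref 3 -> HIT, frames=[3,5]
Step 9: ref 4 -> FAULT, evict 5, frames=[3,4]
Step 10: ref 2 -> FAULT, evict 3, frames=[2,4]
Step 11: ref 4 -> HIT, frames=[2,4]
Step 12: ref 3 -> FAULT, evict 2, frames=[3,4]
Step 13: ref 2 -> FAULT, evict 4, frames=[3,2]
At step 13: evicted page 4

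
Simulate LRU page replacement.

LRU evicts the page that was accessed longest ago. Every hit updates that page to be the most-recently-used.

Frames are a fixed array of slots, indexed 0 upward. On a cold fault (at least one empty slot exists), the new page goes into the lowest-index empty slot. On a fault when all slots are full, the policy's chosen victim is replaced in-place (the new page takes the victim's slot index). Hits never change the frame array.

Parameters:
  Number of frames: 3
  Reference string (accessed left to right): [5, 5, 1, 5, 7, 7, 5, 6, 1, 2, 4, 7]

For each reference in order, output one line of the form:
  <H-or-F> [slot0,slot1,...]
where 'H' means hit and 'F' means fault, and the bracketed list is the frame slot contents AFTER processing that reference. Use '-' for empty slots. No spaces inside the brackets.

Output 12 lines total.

F [5,-,-]
H [5,-,-]
F [5,1,-]
H [5,1,-]
F [5,1,7]
H [5,1,7]
H [5,1,7]
F [5,6,7]
F [5,6,1]
F [2,6,1]
F [2,4,1]
F [2,4,7]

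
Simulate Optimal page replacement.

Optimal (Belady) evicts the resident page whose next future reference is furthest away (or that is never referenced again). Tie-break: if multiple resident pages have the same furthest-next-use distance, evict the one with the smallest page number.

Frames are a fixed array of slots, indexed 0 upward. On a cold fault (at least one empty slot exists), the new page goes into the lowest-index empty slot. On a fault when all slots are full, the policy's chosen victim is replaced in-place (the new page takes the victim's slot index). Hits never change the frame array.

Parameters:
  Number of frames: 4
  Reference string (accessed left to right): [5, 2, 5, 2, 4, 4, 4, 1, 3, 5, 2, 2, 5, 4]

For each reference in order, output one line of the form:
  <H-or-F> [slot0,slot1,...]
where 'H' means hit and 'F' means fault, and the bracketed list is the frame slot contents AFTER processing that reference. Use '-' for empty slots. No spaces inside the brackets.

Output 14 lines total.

F [5,-,-,-]
F [5,2,-,-]
H [5,2,-,-]
H [5,2,-,-]
F [5,2,4,-]
H [5,2,4,-]
H [5,2,4,-]
F [5,2,4,1]
F [5,2,4,3]
H [5,2,4,3]
H [5,2,4,3]
H [5,2,4,3]
H [5,2,4,3]
H [5,2,4,3]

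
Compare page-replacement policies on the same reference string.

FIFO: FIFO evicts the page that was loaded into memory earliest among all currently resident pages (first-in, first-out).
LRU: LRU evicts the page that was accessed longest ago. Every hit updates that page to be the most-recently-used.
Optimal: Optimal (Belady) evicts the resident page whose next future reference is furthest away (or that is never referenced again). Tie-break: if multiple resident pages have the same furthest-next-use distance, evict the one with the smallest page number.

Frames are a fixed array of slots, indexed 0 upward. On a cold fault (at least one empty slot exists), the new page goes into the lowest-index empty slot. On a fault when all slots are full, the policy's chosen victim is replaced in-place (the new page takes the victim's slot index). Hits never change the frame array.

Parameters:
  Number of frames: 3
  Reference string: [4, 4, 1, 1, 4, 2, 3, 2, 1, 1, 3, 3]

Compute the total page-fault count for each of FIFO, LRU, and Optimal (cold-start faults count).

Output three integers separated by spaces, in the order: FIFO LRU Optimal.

--- FIFO ---
  step 0: ref 4 -> FAULT, frames=[4,-,-] (faults so far: 1)
  step 1: ref 4 -> HIT, frames=[4,-,-] (faults so far: 1)
  step 2: ref 1 -> FAULT, frames=[4,1,-] (faults so far: 2)
  step 3: ref 1 -> HIT, frames=[4,1,-] (faults so far: 2)
  step 4: ref 4 -> HIT, frames=[4,1,-] (faults so far: 2)
  step 5: ref 2 -> FAULT, frames=[4,1,2] (faults so far: 3)
  step 6: ref 3 -> FAULT, evict 4, frames=[3,1,2] (faults so far: 4)
  step 7: ref 2 -> HIT, frames=[3,1,2] (faults so far: 4)
  step 8: ref 1 -> HIT, frames=[3,1,2] (faults so far: 4)
  step 9: ref 1 -> HIT, frames=[3,1,2] (faults so far: 4)
  step 10: ref 3 -> HIT, frames=[3,1,2] (faults so far: 4)
  step 11: ref 3 -> HIT, frames=[3,1,2] (faults so far: 4)
  FIFO total faults: 4
--- LRU ---
  step 0: ref 4 -> FAULT, frames=[4,-,-] (faults so far: 1)
  step 1: ref 4 -> HIT, frames=[4,-,-] (faults so far: 1)
  step 2: ref 1 -> FAULT, frames=[4,1,-] (faults so far: 2)
  step 3: ref 1 -> HIT, frames=[4,1,-] (faults so far: 2)
  step 4: ref 4 -> HIT, frames=[4,1,-] (faults so far: 2)
  step 5: ref 2 -> FAULT, frames=[4,1,2] (faults so far: 3)
  step 6: ref 3 -> FAULT, evict 1, frames=[4,3,2] (faults so far: 4)
  step 7: ref 2 -> HIT, frames=[4,3,2] (faults so far: 4)
  step 8: ref 1 -> FAULT, evict 4, frames=[1,3,2] (faults so far: 5)
  step 9: ref 1 -> HIT, frames=[1,3,2] (faults so far: 5)
  step 10: ref 3 -> HIT, frames=[1,3,2] (faults so far: 5)
  step 11: ref 3 -> HIT, frames=[1,3,2] (faults so far: 5)
  LRU total faults: 5
--- Optimal ---
  step 0: ref 4 -> FAULT, frames=[4,-,-] (faults so far: 1)
  step 1: ref 4 -> HIT, frames=[4,-,-] (faults so far: 1)
  step 2: ref 1 -> FAULT, frames=[4,1,-] (faults so far: 2)
  step 3: ref 1 -> HIT, frames=[4,1,-] (faults so far: 2)
  step 4: ref 4 -> HIT, frames=[4,1,-] (faults so far: 2)
  step 5: ref 2 -> FAULT, frames=[4,1,2] (faults so far: 3)
  step 6: ref 3 -> FAULT, evict 4, frames=[3,1,2] (faults so far: 4)
  step 7: ref 2 -> HIT, frames=[3,1,2] (faults so far: 4)
  step 8: ref 1 -> HIT, frames=[3,1,2] (faults so far: 4)
  step 9: ref 1 -> HIT, frames=[3,1,2] (faults so far: 4)
  step 10: ref 3 -> HIT, frames=[3,1,2] (faults so far: 4)
  step 11: ref 3 -> HIT, frames=[3,1,2] (faults so far: 4)
  Optimal total faults: 4

Answer: 4 5 4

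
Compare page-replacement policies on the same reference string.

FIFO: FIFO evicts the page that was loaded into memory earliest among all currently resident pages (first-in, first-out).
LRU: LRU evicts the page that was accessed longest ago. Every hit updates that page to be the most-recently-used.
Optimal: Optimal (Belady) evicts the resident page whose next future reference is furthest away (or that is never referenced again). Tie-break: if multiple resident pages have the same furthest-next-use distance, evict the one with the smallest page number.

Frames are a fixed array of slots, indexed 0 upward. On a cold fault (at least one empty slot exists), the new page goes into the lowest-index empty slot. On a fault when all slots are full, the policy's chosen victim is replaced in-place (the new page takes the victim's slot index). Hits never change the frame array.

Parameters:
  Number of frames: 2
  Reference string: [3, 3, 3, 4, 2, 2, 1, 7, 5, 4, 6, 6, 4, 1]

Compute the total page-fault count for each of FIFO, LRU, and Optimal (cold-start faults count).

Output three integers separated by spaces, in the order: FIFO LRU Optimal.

--- FIFO ---
  step 0: ref 3 -> FAULT, frames=[3,-] (faults so far: 1)
  step 1: ref 3 -> HIT, frames=[3,-] (faults so far: 1)
  step 2: ref 3 -> HIT, frames=[3,-] (faults so far: 1)
  step 3: ref 4 -> FAULT, frames=[3,4] (faults so far: 2)
  step 4: ref 2 -> FAULT, evict 3, frames=[2,4] (faults so far: 3)
  step 5: ref 2 -> HIT, frames=[2,4] (faults so far: 3)
  step 6: ref 1 -> FAULT, evict 4, frames=[2,1] (faults so far: 4)
  step 7: ref 7 -> FAULT, evict 2, frames=[7,1] (faults so far: 5)
  step 8: ref 5 -> FAULT, evict 1, frames=[7,5] (faults so far: 6)
  step 9: ref 4 -> FAULT, evict 7, frames=[4,5] (faults so far: 7)
  step 10: ref 6 -> FAULT, evict 5, frames=[4,6] (faults so far: 8)
  step 11: ref 6 -> HIT, frames=[4,6] (faults so far: 8)
  step 12: ref 4 -> HIT, frames=[4,6] (faults so far: 8)
  step 13: ref 1 -> FAULT, evict 4, frames=[1,6] (faults so far: 9)
  FIFO total faults: 9
--- LRU ---
  step 0: ref 3 -> FAULT, frames=[3,-] (faults so far: 1)
  step 1: ref 3 -> HIT, frames=[3,-] (faults so far: 1)
  step 2: ref 3 -> HIT, frames=[3,-] (faults so far: 1)
  step 3: ref 4 -> FAULT, frames=[3,4] (faults so far: 2)
  step 4: ref 2 -> FAULT, evict 3, frames=[2,4] (faults so far: 3)
  step 5: ref 2 -> HIT, frames=[2,4] (faults so far: 3)
  step 6: ref 1 -> FAULT, evict 4, frames=[2,1] (faults so far: 4)
  step 7: ref 7 -> FAULT, evict 2, frames=[7,1] (faults so far: 5)
  step 8: ref 5 -> FAULT, evict 1, frames=[7,5] (faults so far: 6)
  step 9: ref 4 -> FAULT, evict 7, frames=[4,5] (faults so far: 7)
  step 10: ref 6 -> FAULT, evict 5, frames=[4,6] (faults so far: 8)
  step 11: ref 6 -> HIT, frames=[4,6] (faults so far: 8)
  step 12: ref 4 -> HIT, frames=[4,6] (faults so far: 8)
  step 13: ref 1 -> FAULT, evict 6, frames=[4,1] (faults so far: 9)
  LRU total faults: 9
--- Optimal ---
  step 0: ref 3 -> FAULT, frames=[3,-] (faults so far: 1)
  step 1: ref 3 -> HIT, frames=[3,-] (faults so far: 1)
  step 2: ref 3 -> HIT, frames=[3,-] (faults so far: 1)
  step 3: ref 4 -> FAULT, frames=[3,4] (faults so far: 2)
  step 4: ref 2 -> FAULT, evict 3, frames=[2,4] (faults so far: 3)
  step 5: ref 2 -> HIT, frames=[2,4] (faults so far: 3)
  step 6: ref 1 -> FAULT, evict 2, frames=[1,4] (faults so far: 4)
  step 7: ref 7 -> FAULT, evict 1, frames=[7,4] (faults so far: 5)
  step 8: ref 5 -> FAULT, evict 7, frames=[5,4] (faults so far: 6)
  step 9: ref 4 -> HIT, frames=[5,4] (faults so far: 6)
  step 10: ref 6 -> FAULT, evict 5, frames=[6,4] (faults so far: 7)
  step 11: ref 6 -> HIT, frames=[6,4] (faults so far: 7)
  step 12: ref 4 -> HIT, frames=[6,4] (faults so far: 7)
  step 13: ref 1 -> FAULT, evict 4, frames=[6,1] (faults so far: 8)
  Optimal total faults: 8

Answer: 9 9 8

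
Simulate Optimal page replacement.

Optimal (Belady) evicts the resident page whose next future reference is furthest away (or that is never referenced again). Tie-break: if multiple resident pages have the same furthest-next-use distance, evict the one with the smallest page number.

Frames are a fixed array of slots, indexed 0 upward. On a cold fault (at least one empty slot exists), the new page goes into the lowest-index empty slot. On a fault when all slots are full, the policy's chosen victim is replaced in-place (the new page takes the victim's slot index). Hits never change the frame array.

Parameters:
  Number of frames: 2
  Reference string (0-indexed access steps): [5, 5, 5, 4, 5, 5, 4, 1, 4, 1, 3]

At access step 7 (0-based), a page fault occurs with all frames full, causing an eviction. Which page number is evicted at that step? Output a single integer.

Answer: 5

Derivation:
Step 0: ref 5 -> FAULT, frames=[5,-]
Step 1: ref 5 -> HIT, frames=[5,-]
Step 2: ref 5 -> HIT, frames=[5,-]
Step 3: ref 4 -> FAULT, frames=[5,4]
Step 4: ref 5 -> HIT, frames=[5,4]
Step 5: ref 5 -> HIT, frames=[5,4]
Step 6: ref 4 -> HIT, frames=[5,4]
Step 7: ref 1 -> FAULT, evict 5, frames=[1,4]
At step 7: evicted page 5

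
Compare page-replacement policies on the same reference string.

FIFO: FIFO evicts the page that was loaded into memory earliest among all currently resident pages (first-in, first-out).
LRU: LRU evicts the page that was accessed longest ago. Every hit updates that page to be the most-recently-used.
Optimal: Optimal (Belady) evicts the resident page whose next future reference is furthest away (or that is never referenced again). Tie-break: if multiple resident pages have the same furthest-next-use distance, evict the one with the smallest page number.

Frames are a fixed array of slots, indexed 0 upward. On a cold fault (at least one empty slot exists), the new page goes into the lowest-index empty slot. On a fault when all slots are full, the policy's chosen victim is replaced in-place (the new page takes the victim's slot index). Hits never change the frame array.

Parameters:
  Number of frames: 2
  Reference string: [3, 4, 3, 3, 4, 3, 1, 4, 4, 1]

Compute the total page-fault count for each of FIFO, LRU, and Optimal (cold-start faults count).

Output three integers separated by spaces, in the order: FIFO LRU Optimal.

--- FIFO ---
  step 0: ref 3 -> FAULT, frames=[3,-] (faults so far: 1)
  step 1: ref 4 -> FAULT, frames=[3,4] (faults so far: 2)
  step 2: ref 3 -> HIT, frames=[3,4] (faults so far: 2)
  step 3: ref 3 -> HIT, frames=[3,4] (faults so far: 2)
  step 4: ref 4 -> HIT, frames=[3,4] (faults so far: 2)
  step 5: ref 3 -> HIT, frames=[3,4] (faults so far: 2)
  step 6: ref 1 -> FAULT, evict 3, frames=[1,4] (faults so far: 3)
  step 7: ref 4 -> HIT, frames=[1,4] (faults so far: 3)
  step 8: ref 4 -> HIT, frames=[1,4] (faults so far: 3)
  step 9: ref 1 -> HIT, frames=[1,4] (faults so far: 3)
  FIFO total faults: 3
--- LRU ---
  step 0: ref 3 -> FAULT, frames=[3,-] (faults so far: 1)
  step 1: ref 4 -> FAULT, frames=[3,4] (faults so far: 2)
  step 2: ref 3 -> HIT, frames=[3,4] (faults so far: 2)
  step 3: ref 3 -> HIT, frames=[3,4] (faults so far: 2)
  step 4: ref 4 -> HIT, frames=[3,4] (faults so far: 2)
  step 5: ref 3 -> HIT, frames=[3,4] (faults so far: 2)
  step 6: ref 1 -> FAULT, evict 4, frames=[3,1] (faults so far: 3)
  step 7: ref 4 -> FAULT, evict 3, frames=[4,1] (faults so far: 4)
  step 8: ref 4 -> HIT, frames=[4,1] (faults so far: 4)
  step 9: ref 1 -> HIT, frames=[4,1] (faults so far: 4)
  LRU total faults: 4
--- Optimal ---
  step 0: ref 3 -> FAULT, frames=[3,-] (faults so far: 1)
  step 1: ref 4 -> FAULT, frames=[3,4] (faults so far: 2)
  step 2: ref 3 -> HIT, frames=[3,4] (faults so far: 2)
  step 3: ref 3 -> HIT, frames=[3,4] (faults so far: 2)
  step 4: ref 4 -> HIT, frames=[3,4] (faults so far: 2)
  step 5: ref 3 -> HIT, frames=[3,4] (faults so far: 2)
  step 6: ref 1 -> FAULT, evict 3, frames=[1,4] (faults so far: 3)
  step 7: ref 4 -> HIT, frames=[1,4] (faults so far: 3)
  step 8: ref 4 -> HIT, frames=[1,4] (faults so far: 3)
  step 9: ref 1 -> HIT, frames=[1,4] (faults so far: 3)
  Optimal total faults: 3

Answer: 3 4 3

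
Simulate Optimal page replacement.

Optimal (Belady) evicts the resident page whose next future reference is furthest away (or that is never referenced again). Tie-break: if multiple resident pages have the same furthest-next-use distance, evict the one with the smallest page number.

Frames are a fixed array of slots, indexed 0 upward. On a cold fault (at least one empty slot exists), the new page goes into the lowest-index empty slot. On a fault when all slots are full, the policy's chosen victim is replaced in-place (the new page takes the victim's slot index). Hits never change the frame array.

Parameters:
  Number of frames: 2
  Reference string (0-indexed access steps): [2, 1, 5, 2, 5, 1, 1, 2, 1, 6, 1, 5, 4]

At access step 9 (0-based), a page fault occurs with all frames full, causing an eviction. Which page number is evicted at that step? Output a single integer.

Step 0: ref 2 -> FAULT, frames=[2,-]
Step 1: ref 1 -> FAULT, frames=[2,1]
Step 2: ref 5 -> FAULT, evict 1, frames=[2,5]
Step 3: ref 2 -> HIT, frames=[2,5]
Step 4: ref 5 -> HIT, frames=[2,5]
Step 5: ref 1 -> FAULT, evict 5, frames=[2,1]
Step 6: ref 1 -> HIT, frames=[2,1]
Step 7: ref 2 -> HIT, frames=[2,1]
Step 8: ref 1 -> HIT, frames=[2,1]
Step 9: ref 6 -> FAULT, evict 2, frames=[6,1]
At step 9: evicted page 2

Answer: 2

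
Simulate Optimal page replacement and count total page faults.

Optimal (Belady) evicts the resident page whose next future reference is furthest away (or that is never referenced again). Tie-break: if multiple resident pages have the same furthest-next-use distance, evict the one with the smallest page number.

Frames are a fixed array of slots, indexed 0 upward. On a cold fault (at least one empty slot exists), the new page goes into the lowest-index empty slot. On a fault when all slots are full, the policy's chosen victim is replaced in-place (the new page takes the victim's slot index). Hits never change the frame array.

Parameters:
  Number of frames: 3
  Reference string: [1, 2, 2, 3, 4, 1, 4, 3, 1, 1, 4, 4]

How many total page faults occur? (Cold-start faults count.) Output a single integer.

Step 0: ref 1 → FAULT, frames=[1,-,-]
Step 1: ref 2 → FAULT, frames=[1,2,-]
Step 2: ref 2 → HIT, frames=[1,2,-]
Step 3: ref 3 → FAULT, frames=[1,2,3]
Step 4: ref 4 → FAULT (evict 2), frames=[1,4,3]
Step 5: ref 1 → HIT, frames=[1,4,3]
Step 6: ref 4 → HIT, frames=[1,4,3]
Step 7: ref 3 → HIT, frames=[1,4,3]
Step 8: ref 1 → HIT, frames=[1,4,3]
Step 9: ref 1 → HIT, frames=[1,4,3]
Step 10: ref 4 → HIT, frames=[1,4,3]
Step 11: ref 4 → HIT, frames=[1,4,3]
Total faults: 4

Answer: 4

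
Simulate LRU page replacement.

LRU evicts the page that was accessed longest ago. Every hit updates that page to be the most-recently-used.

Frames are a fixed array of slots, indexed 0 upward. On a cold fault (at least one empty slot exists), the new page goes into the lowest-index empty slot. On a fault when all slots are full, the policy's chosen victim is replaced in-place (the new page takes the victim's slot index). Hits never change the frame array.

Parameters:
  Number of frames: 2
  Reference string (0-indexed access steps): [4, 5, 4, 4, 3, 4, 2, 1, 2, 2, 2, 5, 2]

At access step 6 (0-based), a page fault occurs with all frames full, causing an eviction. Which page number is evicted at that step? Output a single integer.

Step 0: ref 4 -> FAULT, frames=[4,-]
Step 1: ref 5 -> FAULT, frames=[4,5]
Step 2: ref 4 -> HIT, frames=[4,5]
Step 3: ref 4 -> HIT, frames=[4,5]
Step 4: ref 3 -> FAULT, evict 5, frames=[4,3]
Step 5: ref 4 -> HIT, frames=[4,3]
Step 6: ref 2 -> FAULT, evict 3, frames=[4,2]
At step 6: evicted page 3

Answer: 3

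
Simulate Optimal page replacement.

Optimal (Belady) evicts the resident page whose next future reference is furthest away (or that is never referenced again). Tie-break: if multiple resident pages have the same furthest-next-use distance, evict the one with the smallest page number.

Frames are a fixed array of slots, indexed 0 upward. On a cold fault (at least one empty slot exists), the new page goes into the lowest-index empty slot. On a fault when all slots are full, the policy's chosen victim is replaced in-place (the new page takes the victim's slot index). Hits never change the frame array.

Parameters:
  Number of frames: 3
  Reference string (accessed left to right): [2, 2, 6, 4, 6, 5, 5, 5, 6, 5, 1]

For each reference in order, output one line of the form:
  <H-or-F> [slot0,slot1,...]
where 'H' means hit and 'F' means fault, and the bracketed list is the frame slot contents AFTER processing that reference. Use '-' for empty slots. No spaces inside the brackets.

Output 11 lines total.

F [2,-,-]
H [2,-,-]
F [2,6,-]
F [2,6,4]
H [2,6,4]
F [5,6,4]
H [5,6,4]
H [5,6,4]
H [5,6,4]
H [5,6,4]
F [5,6,1]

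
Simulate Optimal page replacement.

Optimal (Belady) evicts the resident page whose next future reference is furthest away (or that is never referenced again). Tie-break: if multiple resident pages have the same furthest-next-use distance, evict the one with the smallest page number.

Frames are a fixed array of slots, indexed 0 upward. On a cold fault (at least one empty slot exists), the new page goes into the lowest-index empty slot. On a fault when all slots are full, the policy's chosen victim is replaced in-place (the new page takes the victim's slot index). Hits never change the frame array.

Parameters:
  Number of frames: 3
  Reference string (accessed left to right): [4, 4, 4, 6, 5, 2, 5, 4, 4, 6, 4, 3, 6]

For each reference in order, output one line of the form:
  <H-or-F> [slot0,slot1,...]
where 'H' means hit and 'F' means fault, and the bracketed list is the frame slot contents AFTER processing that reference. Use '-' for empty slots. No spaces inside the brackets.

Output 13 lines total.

F [4,-,-]
H [4,-,-]
H [4,-,-]
F [4,6,-]
F [4,6,5]
F [4,2,5]
H [4,2,5]
H [4,2,5]
H [4,2,5]
F [4,6,5]
H [4,6,5]
F [3,6,5]
H [3,6,5]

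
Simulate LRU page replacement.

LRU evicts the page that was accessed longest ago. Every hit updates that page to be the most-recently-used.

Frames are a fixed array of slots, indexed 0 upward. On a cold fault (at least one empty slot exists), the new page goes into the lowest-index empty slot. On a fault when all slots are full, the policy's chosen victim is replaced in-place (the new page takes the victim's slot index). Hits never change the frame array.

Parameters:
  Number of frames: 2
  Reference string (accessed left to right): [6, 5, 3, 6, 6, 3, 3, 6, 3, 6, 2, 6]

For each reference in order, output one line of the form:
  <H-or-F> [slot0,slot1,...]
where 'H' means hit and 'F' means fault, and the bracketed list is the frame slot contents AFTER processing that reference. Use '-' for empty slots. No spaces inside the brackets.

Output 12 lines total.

F [6,-]
F [6,5]
F [3,5]
F [3,6]
H [3,6]
H [3,6]
H [3,6]
H [3,6]
H [3,6]
H [3,6]
F [2,6]
H [2,6]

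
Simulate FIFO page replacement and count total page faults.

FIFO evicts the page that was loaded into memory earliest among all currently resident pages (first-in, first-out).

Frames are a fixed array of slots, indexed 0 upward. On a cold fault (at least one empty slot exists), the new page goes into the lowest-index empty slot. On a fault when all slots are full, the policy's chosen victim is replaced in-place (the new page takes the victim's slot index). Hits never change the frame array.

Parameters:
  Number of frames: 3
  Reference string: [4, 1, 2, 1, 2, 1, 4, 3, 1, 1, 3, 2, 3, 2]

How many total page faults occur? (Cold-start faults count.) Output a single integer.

Answer: 4

Derivation:
Step 0: ref 4 → FAULT, frames=[4,-,-]
Step 1: ref 1 → FAULT, frames=[4,1,-]
Step 2: ref 2 → FAULT, frames=[4,1,2]
Step 3: ref 1 → HIT, frames=[4,1,2]
Step 4: ref 2 → HIT, frames=[4,1,2]
Step 5: ref 1 → HIT, frames=[4,1,2]
Step 6: ref 4 → HIT, frames=[4,1,2]
Step 7: ref 3 → FAULT (evict 4), frames=[3,1,2]
Step 8: ref 1 → HIT, frames=[3,1,2]
Step 9: ref 1 → HIT, frames=[3,1,2]
Step 10: ref 3 → HIT, frames=[3,1,2]
Step 11: ref 2 → HIT, frames=[3,1,2]
Step 12: ref 3 → HIT, frames=[3,1,2]
Step 13: ref 2 → HIT, frames=[3,1,2]
Total faults: 4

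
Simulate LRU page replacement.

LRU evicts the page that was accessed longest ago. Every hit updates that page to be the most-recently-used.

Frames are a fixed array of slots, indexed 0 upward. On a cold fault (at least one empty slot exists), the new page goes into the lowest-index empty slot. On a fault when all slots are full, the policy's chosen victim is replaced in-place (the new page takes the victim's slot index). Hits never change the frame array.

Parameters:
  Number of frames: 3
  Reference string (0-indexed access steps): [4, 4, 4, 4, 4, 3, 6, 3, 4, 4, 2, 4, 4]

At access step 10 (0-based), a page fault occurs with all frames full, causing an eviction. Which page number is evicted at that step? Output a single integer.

Step 0: ref 4 -> FAULT, frames=[4,-,-]
Step 1: ref 4 -> HIT, frames=[4,-,-]
Step 2: ref 4 -> HIT, frames=[4,-,-]
Step 3: ref 4 -> HIT, frames=[4,-,-]
Step 4: ref 4 -> HIT, frames=[4,-,-]
Step 5: ref 3 -> FAULT, frames=[4,3,-]
Step 6: ref 6 -> FAULT, frames=[4,3,6]
Step 7: ref 3 -> HIT, frames=[4,3,6]
Step 8: ref 4 -> HIT, frames=[4,3,6]
Step 9: ref 4 -> HIT, frames=[4,3,6]
Step 10: ref 2 -> FAULT, evict 6, frames=[4,3,2]
At step 10: evicted page 6

Answer: 6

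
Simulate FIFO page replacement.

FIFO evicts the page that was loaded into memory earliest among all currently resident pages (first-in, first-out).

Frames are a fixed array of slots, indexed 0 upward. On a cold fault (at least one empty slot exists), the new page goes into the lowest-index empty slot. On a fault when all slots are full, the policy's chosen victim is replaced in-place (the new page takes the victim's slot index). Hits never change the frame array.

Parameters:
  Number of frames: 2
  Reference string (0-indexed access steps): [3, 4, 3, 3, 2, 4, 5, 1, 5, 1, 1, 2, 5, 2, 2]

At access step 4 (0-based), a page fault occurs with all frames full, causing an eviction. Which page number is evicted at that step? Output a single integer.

Answer: 3

Derivation:
Step 0: ref 3 -> FAULT, frames=[3,-]
Step 1: ref 4 -> FAULT, frames=[3,4]
Step 2: ref 3 -> HIT, frames=[3,4]
Step 3: ref 3 -> HIT, frames=[3,4]
Step 4: ref 2 -> FAULT, evict 3, frames=[2,4]
At step 4: evicted page 3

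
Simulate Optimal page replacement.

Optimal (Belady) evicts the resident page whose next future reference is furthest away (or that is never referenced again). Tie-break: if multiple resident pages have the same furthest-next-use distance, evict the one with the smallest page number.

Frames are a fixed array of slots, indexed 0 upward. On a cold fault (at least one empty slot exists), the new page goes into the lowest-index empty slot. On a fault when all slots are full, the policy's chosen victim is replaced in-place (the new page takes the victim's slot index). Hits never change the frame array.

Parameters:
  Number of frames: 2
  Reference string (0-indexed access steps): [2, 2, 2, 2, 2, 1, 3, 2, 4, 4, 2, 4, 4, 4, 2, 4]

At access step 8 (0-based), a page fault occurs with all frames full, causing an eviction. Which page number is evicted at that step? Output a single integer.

Answer: 3

Derivation:
Step 0: ref 2 -> FAULT, frames=[2,-]
Step 1: ref 2 -> HIT, frames=[2,-]
Step 2: ref 2 -> HIT, frames=[2,-]
Step 3: ref 2 -> HIT, frames=[2,-]
Step 4: ref 2 -> HIT, frames=[2,-]
Step 5: ref 1 -> FAULT, frames=[2,1]
Step 6: ref 3 -> FAULT, evict 1, frames=[2,3]
Step 7: ref 2 -> HIT, frames=[2,3]
Step 8: ref 4 -> FAULT, evict 3, frames=[2,4]
At step 8: evicted page 3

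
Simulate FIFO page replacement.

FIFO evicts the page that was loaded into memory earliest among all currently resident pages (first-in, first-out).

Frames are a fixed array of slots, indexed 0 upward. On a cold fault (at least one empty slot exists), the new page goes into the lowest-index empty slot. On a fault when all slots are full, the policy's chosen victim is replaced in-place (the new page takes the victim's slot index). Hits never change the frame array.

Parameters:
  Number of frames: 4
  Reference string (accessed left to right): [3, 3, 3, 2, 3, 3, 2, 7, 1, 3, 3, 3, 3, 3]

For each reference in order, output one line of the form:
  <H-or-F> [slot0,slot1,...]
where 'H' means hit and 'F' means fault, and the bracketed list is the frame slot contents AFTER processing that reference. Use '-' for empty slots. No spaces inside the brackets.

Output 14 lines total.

F [3,-,-,-]
H [3,-,-,-]
H [3,-,-,-]
F [3,2,-,-]
H [3,2,-,-]
H [3,2,-,-]
H [3,2,-,-]
F [3,2,7,-]
F [3,2,7,1]
H [3,2,7,1]
H [3,2,7,1]
H [3,2,7,1]
H [3,2,7,1]
H [3,2,7,1]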